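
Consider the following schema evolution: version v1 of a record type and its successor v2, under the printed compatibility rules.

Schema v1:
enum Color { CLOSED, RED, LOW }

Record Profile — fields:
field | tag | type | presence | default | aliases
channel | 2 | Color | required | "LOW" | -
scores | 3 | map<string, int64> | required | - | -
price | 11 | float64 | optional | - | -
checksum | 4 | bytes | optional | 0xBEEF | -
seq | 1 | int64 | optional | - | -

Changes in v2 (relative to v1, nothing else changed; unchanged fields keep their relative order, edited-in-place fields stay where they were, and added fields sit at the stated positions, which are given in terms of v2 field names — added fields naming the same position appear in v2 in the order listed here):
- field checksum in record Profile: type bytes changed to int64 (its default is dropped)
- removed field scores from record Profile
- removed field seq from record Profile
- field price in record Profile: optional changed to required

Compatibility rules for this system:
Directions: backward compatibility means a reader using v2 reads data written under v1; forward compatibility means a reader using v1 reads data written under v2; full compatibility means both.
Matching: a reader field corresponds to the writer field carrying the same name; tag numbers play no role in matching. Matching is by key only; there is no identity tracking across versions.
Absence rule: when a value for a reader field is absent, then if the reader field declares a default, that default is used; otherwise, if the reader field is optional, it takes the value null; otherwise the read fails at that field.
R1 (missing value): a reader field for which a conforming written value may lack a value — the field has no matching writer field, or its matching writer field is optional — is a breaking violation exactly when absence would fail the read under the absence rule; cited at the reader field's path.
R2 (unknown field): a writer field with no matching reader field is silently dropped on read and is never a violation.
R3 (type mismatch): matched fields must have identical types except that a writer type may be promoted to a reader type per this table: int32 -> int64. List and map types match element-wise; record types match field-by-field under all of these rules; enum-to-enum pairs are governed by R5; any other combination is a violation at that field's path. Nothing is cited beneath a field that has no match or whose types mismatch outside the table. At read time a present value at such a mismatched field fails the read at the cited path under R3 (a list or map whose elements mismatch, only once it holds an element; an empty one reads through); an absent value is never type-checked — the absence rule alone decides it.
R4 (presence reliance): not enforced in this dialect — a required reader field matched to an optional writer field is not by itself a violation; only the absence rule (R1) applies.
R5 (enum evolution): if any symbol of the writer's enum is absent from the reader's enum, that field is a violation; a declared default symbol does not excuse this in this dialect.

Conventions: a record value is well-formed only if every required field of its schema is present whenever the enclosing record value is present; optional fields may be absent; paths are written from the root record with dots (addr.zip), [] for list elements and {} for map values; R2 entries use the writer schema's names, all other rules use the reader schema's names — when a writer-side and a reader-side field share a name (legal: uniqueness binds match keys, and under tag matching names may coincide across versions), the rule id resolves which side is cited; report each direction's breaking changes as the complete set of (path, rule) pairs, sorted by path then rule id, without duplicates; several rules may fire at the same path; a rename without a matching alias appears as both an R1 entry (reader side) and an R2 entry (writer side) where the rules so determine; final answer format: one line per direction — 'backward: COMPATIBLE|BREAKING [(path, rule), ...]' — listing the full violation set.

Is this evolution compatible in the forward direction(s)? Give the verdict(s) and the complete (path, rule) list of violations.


forward: BREAKING [(checksum, R3), (scores, R1)]

arrows below run writer -> reader for Profile
forward analysis of Profile with v1 as reader and v2 as writer:
  channel <- channel (Color -> Color, writer required)
  scores has no writer counterpart
  price <- price (float64 -> float64, writer required)
  checksum <- checksum (int64 -> bytes, writer optional)
  seq has no writer counterpart
  R3 fires at checksum
  R1 fires at scores
  => 2 violation(s): forward is BREAKING for Profile
remaining Profile differences; none change what is asked:
  removed field seq from record Profile -> inert for the asked Profile verdict: nothing fires
  field price in record Profile: optional changed to required -> its effect on Profile is confined to the backward direction, not asked


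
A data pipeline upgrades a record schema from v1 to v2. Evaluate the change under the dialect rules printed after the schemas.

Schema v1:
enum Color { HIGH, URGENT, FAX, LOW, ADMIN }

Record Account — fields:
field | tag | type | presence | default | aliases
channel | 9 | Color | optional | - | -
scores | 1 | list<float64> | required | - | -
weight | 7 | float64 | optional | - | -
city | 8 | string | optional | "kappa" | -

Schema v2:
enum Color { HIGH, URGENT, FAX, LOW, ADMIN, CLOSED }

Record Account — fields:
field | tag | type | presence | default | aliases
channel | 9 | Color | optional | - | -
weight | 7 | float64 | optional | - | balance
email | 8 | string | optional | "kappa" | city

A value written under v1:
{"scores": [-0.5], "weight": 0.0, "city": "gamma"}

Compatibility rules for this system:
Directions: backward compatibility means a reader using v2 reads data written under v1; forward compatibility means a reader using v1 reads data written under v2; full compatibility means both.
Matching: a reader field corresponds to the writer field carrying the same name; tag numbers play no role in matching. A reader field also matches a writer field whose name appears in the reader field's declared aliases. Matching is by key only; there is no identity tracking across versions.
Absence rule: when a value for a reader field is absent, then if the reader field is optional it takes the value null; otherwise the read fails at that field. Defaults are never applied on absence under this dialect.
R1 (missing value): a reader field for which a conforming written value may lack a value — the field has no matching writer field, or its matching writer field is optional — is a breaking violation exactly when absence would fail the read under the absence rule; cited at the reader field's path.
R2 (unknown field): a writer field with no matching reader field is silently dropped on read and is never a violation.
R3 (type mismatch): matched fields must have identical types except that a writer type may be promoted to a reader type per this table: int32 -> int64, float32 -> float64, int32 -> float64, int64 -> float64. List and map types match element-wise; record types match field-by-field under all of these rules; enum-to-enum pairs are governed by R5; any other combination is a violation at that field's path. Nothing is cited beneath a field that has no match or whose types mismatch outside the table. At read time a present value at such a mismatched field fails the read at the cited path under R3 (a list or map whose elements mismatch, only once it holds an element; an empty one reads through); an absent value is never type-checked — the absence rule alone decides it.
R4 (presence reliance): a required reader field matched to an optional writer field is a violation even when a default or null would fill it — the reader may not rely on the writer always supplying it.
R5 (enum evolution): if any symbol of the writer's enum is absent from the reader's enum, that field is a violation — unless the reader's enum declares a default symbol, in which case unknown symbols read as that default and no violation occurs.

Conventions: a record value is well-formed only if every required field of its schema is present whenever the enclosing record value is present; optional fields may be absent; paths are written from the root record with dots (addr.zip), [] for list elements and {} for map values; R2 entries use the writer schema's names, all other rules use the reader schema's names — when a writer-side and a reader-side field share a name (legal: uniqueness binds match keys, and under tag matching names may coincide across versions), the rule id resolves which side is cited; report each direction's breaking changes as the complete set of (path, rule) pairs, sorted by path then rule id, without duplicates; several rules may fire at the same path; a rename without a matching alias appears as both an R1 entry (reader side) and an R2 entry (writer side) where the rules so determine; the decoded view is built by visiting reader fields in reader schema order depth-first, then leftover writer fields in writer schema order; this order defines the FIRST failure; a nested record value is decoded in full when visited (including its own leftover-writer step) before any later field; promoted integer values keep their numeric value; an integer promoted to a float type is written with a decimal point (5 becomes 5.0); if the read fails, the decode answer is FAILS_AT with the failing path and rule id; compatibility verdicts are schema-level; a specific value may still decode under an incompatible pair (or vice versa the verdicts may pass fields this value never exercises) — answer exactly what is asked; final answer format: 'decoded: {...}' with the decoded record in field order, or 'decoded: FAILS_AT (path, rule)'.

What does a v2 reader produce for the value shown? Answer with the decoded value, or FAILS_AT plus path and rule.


arrows below run writer -> reader for Account
decode (reader v2):
  channel := null (absent, optional -> null)
  weight := 0.0
  email := "gamma" (from writer city)
  writer scores: unknown -> dropped
  => decoded: {"channel": null, "weight": 0.0, "email": "gamma"}
the other Account changes do not affect what is asked:
  enum Color (field channel in record Account): symbol CLOSED added -> matters for Account compatibility verdicts, not for this value's decode

decoded: {"channel": null, "weight": 0.0, "email": "gamma"}


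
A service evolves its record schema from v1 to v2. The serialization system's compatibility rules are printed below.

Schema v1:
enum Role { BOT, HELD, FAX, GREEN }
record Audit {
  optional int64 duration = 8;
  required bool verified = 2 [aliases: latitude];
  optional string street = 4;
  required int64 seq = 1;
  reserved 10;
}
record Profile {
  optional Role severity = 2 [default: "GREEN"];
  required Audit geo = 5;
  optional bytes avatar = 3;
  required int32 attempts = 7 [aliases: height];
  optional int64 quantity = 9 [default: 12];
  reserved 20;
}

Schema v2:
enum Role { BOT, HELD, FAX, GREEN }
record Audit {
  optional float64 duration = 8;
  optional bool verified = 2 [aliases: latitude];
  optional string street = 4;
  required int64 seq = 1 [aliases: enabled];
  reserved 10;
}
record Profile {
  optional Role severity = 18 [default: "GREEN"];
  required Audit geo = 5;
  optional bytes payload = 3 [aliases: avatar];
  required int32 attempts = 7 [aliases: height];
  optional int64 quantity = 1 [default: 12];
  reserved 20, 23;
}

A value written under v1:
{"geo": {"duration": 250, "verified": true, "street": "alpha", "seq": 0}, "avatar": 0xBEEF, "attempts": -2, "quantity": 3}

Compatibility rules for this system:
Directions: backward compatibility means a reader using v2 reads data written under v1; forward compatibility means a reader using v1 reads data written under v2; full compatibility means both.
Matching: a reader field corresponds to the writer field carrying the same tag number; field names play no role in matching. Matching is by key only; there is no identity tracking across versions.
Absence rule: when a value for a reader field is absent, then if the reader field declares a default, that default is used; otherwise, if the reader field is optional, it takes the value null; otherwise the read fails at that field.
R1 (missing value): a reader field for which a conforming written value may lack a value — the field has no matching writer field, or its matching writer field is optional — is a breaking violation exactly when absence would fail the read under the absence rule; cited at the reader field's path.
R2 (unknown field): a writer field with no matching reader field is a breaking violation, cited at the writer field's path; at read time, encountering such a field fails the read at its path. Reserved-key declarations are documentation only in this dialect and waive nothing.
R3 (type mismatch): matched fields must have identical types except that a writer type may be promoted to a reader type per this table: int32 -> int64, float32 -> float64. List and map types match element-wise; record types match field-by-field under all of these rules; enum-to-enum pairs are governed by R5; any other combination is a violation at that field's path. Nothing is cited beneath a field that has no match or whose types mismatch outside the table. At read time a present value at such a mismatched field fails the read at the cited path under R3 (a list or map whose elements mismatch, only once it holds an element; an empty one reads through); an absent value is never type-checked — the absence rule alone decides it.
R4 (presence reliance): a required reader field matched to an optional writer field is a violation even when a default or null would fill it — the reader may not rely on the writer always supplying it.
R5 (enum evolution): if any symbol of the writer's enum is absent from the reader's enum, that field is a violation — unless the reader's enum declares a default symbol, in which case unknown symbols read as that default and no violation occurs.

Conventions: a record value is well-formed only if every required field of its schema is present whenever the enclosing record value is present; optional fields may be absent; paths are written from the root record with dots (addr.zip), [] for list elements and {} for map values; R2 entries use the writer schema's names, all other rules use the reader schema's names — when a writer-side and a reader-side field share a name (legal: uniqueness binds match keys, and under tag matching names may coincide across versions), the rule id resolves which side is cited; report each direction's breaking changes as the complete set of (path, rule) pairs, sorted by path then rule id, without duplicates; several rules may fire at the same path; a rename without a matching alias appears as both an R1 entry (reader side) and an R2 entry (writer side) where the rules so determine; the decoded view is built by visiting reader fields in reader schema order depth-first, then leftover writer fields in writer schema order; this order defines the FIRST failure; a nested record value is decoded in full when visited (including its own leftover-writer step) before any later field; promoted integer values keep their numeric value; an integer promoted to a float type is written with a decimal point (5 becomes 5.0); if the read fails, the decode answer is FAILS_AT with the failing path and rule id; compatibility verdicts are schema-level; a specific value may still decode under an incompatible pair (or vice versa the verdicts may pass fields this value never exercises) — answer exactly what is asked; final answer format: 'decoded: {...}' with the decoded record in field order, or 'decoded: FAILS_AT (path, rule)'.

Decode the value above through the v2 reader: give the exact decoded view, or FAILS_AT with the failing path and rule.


decoded: FAILS_AT (geo.duration, R3)

the writer's type comes first in each Profile pair
decode walk for Profile under reader schema v2:
  severity := "GREEN" (absent -> default)
  read fails at geo.duration under R3
  => FAILS_AT (geo.duration, R3)
ruling out the remaining Profile differences:
  field quantity in record Profile: tag 9 changed to 1 -> matters for Profile compatibility verdicts, not for this value's decode
  field verified in record Audit: required changed to optional -> matters for Profile compatibility verdicts, not for this value's decode
  renamed field avatar to payload in record Profile (alias avatar declared on the renamed field) -> no rule fires on it and the decoded Profile view is identical with or without it
  field severity in record Profile: tag 2 changed to 18 -> matters for Profile compatibility verdicts, not for this value's decode


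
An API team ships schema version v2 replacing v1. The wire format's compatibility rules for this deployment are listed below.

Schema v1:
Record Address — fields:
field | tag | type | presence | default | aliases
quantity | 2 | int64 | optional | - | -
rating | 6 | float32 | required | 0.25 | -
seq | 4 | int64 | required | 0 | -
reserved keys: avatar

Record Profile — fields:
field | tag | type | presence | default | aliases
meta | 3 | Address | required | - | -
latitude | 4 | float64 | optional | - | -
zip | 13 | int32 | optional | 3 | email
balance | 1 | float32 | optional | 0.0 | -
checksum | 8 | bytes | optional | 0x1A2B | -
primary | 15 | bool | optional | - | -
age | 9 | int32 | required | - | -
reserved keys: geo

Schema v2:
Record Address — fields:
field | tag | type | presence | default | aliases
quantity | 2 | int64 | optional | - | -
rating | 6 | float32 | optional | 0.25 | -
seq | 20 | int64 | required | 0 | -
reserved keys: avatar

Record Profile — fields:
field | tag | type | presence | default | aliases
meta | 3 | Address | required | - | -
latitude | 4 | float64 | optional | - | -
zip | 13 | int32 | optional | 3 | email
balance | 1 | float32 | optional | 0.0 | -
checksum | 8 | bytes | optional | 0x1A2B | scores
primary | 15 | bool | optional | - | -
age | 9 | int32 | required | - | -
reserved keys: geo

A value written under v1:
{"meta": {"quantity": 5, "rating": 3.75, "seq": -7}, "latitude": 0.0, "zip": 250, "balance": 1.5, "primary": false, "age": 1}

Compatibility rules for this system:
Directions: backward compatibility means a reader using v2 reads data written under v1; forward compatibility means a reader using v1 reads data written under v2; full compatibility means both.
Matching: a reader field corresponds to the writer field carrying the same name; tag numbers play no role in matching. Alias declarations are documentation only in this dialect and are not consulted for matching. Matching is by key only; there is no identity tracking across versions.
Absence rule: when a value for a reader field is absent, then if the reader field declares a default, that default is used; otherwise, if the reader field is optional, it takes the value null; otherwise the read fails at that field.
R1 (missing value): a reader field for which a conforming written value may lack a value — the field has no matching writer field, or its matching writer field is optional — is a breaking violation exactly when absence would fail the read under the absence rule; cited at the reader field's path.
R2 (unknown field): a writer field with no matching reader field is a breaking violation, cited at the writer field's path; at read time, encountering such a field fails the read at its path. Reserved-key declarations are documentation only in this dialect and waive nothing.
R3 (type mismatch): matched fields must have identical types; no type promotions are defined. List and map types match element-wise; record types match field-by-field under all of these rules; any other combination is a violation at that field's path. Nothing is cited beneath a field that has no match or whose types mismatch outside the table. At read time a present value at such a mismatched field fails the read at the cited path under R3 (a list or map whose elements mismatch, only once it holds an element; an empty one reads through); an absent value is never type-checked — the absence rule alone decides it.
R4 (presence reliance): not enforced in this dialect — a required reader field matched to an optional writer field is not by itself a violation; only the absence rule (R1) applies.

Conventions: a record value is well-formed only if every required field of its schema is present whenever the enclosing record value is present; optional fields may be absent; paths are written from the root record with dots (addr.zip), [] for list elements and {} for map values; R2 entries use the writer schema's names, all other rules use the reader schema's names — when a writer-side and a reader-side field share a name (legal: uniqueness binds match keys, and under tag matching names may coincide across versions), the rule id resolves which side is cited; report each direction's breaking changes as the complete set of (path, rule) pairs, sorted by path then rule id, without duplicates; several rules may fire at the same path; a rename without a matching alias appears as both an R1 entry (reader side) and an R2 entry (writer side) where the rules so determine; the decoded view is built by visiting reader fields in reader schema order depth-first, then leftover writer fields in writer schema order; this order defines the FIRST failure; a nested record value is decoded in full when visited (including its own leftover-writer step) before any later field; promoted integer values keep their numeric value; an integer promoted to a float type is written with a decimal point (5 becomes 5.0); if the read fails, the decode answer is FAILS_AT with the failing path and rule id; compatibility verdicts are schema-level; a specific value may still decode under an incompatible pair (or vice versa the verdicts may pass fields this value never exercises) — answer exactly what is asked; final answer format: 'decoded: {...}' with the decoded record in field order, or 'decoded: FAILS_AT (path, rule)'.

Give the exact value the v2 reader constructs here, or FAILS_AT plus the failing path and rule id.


decoded: {"meta": {"quantity": 5, "rating": 3.75, "seq": -7}, "latitude": 0.0, "zip": 250, "balance": 1.5, "checksum": 0x1A2B, "primary": false, "age": 1}

each type pair in Profile: writer, then reader
decode (reader v2):
  meta.quantity := 5
  meta.rating := 3.75
  meta.seq := -7
  latitude := 0.0
  zip := 250
  balance := 1.5
  checksum := 0x1A2B (absent -> default)
  primary := false
  age := 1
  => decoded: {"meta": {"quantity": 5, "rating": 3.75, "seq": -7}, "latitude": 0.0, "zip": 250, "balance": 1.5, "checksum": 0x1A2B, "primary": false, "age": 1}
the other Profile changes do not affect what is asked:
  field rating in record Address: required changed to optional -> no rule fires on it and the decoded Profile view is identical with or without it
  field seq in record Address: tag 4 changed to 20 -> no rule fires on it and the decoded Profile view is identical with or without it


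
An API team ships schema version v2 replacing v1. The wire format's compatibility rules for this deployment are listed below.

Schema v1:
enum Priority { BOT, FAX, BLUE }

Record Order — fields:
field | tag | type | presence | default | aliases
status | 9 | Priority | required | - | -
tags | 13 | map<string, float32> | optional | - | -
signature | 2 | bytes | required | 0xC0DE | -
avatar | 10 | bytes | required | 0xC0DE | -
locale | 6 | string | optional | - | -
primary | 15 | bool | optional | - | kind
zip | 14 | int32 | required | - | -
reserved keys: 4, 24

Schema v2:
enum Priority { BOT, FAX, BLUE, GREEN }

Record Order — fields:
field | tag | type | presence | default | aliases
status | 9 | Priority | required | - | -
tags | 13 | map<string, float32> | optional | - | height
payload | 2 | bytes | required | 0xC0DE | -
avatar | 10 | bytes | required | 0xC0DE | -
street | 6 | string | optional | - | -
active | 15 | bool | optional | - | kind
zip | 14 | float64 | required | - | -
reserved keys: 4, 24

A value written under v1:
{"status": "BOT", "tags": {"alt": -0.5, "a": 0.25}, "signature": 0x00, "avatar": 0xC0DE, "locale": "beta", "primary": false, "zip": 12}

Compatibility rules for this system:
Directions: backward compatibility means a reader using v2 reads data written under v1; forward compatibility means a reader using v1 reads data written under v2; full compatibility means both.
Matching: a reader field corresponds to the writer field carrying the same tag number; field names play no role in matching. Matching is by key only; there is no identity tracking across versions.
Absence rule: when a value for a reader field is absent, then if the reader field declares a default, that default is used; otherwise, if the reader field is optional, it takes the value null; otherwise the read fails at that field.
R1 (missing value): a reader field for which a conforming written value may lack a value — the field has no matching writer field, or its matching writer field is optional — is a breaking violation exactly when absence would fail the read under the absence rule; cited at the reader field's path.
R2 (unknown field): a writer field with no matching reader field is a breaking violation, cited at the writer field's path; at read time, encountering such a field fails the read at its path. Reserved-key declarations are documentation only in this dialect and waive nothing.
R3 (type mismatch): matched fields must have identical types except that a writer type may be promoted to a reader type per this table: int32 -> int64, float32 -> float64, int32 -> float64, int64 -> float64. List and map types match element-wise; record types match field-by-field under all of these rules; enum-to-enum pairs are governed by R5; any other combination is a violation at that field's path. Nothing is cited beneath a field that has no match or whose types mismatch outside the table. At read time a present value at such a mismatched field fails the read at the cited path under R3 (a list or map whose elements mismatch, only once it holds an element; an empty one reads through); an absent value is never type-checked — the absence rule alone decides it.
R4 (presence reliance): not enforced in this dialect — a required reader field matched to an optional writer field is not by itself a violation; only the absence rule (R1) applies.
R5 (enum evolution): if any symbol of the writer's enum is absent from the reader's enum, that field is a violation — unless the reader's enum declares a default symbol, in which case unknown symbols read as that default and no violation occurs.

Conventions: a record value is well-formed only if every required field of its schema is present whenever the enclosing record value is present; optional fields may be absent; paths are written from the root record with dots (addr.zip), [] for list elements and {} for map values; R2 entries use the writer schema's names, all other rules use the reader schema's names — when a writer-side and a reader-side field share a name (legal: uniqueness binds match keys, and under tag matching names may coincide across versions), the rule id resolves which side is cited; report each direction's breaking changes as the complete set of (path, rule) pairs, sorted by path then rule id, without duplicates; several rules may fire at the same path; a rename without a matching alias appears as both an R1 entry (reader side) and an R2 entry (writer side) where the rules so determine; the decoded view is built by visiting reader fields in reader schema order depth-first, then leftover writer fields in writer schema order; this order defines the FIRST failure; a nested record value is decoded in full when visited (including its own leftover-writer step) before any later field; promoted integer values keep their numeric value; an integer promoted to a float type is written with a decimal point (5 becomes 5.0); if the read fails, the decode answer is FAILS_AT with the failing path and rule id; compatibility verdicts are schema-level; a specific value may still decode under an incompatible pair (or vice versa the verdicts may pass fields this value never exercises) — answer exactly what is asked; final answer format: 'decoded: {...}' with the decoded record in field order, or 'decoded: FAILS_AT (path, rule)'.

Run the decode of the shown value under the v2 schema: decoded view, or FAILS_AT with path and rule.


decoded: {"status": "BOT", "tags": {"alt": -0.5, "a": 0.25}, "payload": 0x00, "avatar": 0xC0DE, "street": "beta", "active": false, "zip": 12.0}

the writer's type comes first in each Order pair
decoding the Order value with the v2 reader:
  status := "BOT"
  tags := {"alt": -0.5, "a": 0.25}
  payload := 0x00 (from writer signature)
  avatar := 0xC0DE
  street := "beta" (from writer locale)
  active := false (from writer primary)
  zip := 12.0 (int32 -> float64)
  => decoded: {"status": "BOT", "tags": {"alt": -0.5, "a": 0.25}, "payload": 0x00, "avatar": 0xC0DE, "street": "beta", "active": false, "zip": 12.0}
diffs on Order not affecting the asked answer:
  enum Priority (field status in record Order): symbol GREEN added -> matters for Order compatibility verdicts, not for this value's decode
  field zip in record Order: type int32 changed to float64 -> matters for Order compatibility verdicts, not for this value's decode


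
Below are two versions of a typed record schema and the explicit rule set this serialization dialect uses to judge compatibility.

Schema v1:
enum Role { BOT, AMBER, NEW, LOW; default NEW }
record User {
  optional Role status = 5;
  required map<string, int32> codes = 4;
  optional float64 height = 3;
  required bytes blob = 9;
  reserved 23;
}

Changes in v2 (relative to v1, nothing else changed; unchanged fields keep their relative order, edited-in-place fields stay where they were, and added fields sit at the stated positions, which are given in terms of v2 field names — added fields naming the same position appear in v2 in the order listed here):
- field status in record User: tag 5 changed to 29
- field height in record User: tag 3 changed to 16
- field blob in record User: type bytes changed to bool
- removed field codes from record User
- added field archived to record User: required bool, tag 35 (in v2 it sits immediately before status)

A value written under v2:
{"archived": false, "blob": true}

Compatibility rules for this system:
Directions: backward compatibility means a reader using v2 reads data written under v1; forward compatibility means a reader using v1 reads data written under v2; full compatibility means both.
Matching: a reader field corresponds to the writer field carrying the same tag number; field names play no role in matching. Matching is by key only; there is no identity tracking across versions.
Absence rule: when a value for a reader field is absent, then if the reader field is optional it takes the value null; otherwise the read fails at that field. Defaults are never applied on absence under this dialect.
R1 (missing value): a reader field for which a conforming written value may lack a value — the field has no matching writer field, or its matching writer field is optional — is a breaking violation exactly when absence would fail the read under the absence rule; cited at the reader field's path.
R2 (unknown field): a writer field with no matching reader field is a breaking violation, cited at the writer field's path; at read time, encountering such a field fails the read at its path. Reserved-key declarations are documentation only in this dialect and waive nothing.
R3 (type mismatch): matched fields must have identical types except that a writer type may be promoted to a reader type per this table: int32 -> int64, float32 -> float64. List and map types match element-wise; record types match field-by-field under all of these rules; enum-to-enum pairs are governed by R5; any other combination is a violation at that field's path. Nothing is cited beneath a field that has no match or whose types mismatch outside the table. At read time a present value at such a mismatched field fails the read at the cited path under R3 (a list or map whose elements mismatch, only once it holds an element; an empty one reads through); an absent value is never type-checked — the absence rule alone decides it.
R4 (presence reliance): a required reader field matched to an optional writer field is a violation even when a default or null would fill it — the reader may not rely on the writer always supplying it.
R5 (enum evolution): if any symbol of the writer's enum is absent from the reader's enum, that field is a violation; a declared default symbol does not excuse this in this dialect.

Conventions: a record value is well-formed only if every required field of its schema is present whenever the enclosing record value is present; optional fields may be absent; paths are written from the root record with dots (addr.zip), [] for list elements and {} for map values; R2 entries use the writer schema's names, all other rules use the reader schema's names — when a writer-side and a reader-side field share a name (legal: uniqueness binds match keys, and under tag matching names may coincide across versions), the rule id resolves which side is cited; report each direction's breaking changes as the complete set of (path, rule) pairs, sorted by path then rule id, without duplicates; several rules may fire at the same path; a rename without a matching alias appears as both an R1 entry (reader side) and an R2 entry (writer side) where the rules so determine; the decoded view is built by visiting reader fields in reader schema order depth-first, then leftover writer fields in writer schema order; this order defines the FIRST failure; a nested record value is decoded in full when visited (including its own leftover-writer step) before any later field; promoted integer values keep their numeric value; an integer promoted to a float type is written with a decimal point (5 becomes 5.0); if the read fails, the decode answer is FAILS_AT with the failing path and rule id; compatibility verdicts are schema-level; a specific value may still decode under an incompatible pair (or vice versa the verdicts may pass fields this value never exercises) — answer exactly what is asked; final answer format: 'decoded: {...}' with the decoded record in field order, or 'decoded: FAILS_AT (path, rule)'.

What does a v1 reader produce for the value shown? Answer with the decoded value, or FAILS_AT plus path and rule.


decoded: FAILS_AT (codes, R1)

arrows below run writer -> reader for User
decoding the User value with the v1 reader:
  status := null (absent, optional -> null)
  read fails at codes under R1 (no fill)
  => FAILS_AT (codes, R1)
checking off the User differences that do not matter here:
  field status in record User: tag 5 changed to 29 -> schema-level compatibility only; this User value's decode is unchanged
  field height in record User: tag 3 changed to 16 -> schema-level compatibility only; this User value's decode is unchanged
  field blob in record User: type bytes changed to bool -> schema-level compatibility only; this User value's decode is unchanged
  added field archived to record User: required bool, tag 35 (in v2 it sits immediately before status) -> schema-level compatibility only; this User value's decode is unchanged


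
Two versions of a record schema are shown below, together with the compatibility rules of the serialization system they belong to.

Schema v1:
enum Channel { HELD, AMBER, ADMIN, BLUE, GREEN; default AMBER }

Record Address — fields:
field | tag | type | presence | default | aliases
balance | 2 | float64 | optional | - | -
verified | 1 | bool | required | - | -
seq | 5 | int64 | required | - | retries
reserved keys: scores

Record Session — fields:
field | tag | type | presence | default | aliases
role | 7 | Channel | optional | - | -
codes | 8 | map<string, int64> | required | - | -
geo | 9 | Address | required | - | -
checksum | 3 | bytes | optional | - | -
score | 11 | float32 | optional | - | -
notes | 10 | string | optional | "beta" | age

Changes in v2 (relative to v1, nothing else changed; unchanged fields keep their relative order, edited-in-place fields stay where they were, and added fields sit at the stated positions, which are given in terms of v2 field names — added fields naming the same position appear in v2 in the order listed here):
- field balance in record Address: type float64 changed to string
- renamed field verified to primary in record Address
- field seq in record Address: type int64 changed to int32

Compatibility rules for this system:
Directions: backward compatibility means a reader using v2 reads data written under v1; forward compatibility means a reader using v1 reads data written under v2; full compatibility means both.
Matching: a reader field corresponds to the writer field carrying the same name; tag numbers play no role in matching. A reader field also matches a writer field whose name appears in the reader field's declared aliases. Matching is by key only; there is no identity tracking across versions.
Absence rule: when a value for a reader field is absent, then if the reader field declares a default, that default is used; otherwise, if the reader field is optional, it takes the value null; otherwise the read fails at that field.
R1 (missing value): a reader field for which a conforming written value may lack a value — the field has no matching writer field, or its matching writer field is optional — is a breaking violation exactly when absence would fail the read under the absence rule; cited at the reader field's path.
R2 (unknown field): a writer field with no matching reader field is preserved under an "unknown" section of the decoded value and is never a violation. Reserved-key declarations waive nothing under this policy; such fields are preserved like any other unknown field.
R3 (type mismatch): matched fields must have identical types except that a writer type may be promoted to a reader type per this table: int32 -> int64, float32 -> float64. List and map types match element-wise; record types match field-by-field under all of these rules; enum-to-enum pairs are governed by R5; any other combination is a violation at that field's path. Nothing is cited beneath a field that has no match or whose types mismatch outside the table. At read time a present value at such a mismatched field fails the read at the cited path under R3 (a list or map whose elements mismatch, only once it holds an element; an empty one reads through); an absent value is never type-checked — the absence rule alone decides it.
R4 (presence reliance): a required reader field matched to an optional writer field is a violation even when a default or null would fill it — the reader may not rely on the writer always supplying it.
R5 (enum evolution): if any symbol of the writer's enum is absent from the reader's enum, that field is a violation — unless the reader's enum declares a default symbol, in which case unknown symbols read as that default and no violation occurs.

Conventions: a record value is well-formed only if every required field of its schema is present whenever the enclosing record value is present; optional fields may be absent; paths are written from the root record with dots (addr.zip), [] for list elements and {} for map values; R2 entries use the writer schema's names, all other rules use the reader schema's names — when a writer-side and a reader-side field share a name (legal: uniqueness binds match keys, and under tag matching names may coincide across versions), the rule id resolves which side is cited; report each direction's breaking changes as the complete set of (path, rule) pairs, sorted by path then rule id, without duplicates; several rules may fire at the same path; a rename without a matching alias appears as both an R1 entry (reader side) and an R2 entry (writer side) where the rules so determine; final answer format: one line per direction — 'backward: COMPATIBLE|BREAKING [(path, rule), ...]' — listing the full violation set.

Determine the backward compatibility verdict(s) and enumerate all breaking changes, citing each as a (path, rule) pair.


the writer's type comes first in each Session pair
backward pass over Session, reader schema v2, writer schema v1:
  Channel -> Channel, writer optional: role aligns to role
  map<string, int64> -> map<string, int64>, writer required: codes aligns to codes
  Address -> Address, writer required: geo aligns to geo
  bytes -> bytes, writer optional: checksum aligns to checksum
  float32 -> float32, writer optional: score aligns to score
  string -> string, writer optional: notes aligns to notes
  float64 -> string, writer optional: geo.balance aligns to geo.balance
  geo.primary has no writer counterpart
  int64 -> int32, writer required: geo.seq aligns to geo.seq
  leftover writer field: geo.verified
  violation R3 at geo.balance
  violation R1 at geo.primary
  violation R3 at geo.seq
  => 3 violation(s): backward is BREAKING for Session

backward: BREAKING [(geo.balance, R3), (geo.primary, R1), (geo.seq, R3)]
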